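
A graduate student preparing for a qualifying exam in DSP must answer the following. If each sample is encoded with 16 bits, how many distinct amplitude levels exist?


Number of quantization levels = 2^N
= 2^16
= 65536

65536


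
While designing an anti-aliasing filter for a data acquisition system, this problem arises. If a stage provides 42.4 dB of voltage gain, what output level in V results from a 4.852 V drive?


Output voltage from dB gain:
V_out = V_in * 10^(gain_dB / 20)
      = 4.852 * 10^(42.4 / 20)
      = 4.852 * 131.825674
      = 639.6182 V

639.6182 V


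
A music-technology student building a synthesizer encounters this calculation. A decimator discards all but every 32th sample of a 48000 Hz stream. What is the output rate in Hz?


Decimation reduces the sample rate:
fs_out = fs_in / M
       = 48000 / 32
       = 1500.0 Hz

1500.0 Hz


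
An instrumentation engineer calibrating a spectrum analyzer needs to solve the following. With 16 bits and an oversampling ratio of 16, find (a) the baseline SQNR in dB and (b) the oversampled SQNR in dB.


Step 1 — baseline SQNR at Nyquist:
SQNR_base = 6.02*N + 1.76
          = 6.02*16 + 1.76
          = 98.08 dB

Step 2 — oversampling processing gain:
G = 10*log10(OSR) = 10*log10(16) = 12.04 dB

Step 3 — total:
SQNR_total = 98.08 + 12.04 = 110.12 dB

Base SQNR = 98.08 dB; oversampled SQNR = 110.12 dB


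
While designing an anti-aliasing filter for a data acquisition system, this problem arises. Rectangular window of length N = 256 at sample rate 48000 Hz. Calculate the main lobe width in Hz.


Main lobe width for a rectangular window:
Width = 2 * fs / N
      = 2 * 48000 / 256
      = 96000 / 256
      = 375.0 Hz

375.0 Hz


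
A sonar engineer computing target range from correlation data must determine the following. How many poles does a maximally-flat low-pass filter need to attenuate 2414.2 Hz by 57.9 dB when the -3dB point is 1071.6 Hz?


Butterworth filter order formula:
n = log10(10^(A/10) - 1) / (2 * log10(f_stop/f_pass))
10^(57.9/10) - 1 = 616594.0019
f_stop/f_pass = 2414.2 / 1071.6 = 2.2529
n = 8.2072 -> ceil = 9

9


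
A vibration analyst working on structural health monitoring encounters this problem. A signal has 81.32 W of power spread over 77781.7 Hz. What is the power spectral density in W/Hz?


Power spectral density:
PSD = P / BW
    = 81.32 / 77781.7
    = 0.00104549 W/Hz

0.00104549 W/Hz


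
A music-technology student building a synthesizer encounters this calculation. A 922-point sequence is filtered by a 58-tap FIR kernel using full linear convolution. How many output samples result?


Linear convolution output length:
L = N + M - 1
  = 922 + 58 - 1
  = 979 samples

979


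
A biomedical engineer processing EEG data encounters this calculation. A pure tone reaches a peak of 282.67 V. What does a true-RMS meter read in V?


RMS voltage for a sinusoidal waveform:
V_rms = V_peak / sqrt(2)
      = 282.67 / 1.414214
      = 199.878 V

199.878 V


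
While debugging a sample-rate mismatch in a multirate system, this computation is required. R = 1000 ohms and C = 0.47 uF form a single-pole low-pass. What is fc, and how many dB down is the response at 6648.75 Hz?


Step 1 — cutoff frequency:
fc = 1 / (2*pi*R*C)
C = 0.47 uF = 4.7e-07 F
fc = 1 / (2*pi*1000*4.7e-07)
   = 338.628 Hz

Step 2 — magnitude at f = 6648.75 Hz:
|H(f)| = 1 / sqrt(1 + (f/fc)^2)
f/fc = 6648.75 / 338.628 = 19.634378
|H| = 1 / sqrt(1 + 385.508799) = 0.0508651
|H|_dB = 20*log10(0.0508651) = -25.87 dB

fc = 338.628 Hz; |H(6648.75 Hz)| = -25.87 dB


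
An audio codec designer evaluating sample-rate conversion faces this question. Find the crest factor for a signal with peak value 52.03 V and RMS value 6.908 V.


Crest factor is the ratio of peak to RMS:
CF = V_peak / V_rms
   = 52.03 / 6.908
   = 7.5318

7.5318


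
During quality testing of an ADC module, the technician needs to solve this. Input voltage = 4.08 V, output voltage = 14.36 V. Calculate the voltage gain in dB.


Voltage gain in dB:
G = 20 * log10(Vout / Vin)
  = 20 * log10(14.36 / 4.08)
  = 20 * log10(3.519608)
  = 20 * 0.546494
  = 10.93 dB

10.93 dB


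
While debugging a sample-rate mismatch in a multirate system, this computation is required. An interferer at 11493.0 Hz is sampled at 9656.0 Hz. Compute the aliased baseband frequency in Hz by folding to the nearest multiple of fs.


Compute the nearest integer multiple of fs to the signal:
n = round(11493.0 / 9656.0) = 1
f_alias = |11493.0 - 1 * 9656.0|
        = |11493.0 - 9656.0|
        = 1837.0 Hz

1837.0


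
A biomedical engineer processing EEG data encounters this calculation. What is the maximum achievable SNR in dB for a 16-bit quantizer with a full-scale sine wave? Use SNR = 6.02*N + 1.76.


Theoretical SNR for a full-scale sinusoid:
SNR = 6.02 * N + 1.76
    = 6.02 * 16 + 1.76
    = 96.32 + 1.76
    = 98.08 dB

98.08 dB


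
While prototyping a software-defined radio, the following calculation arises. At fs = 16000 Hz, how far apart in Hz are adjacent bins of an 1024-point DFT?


DFT frequency resolution:
df = fs / N
   = 16000 / 1024
   = 15.625 Hz

15.625 Hz


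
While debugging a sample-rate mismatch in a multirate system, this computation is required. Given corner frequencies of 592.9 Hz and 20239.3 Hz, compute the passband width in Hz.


Bandwidth is the difference of -3dB frequencies:
BW = f_high - f_low
   = 20239.3 - 592.9
   = 19646.4 Hz

19646.4 Hz


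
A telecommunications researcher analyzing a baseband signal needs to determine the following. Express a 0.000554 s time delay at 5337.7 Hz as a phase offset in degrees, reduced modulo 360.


Phase shift from frequency and time delay:
phi = 360 * f * t_delay
    = 360 * 5337.7 * 0.000554
    = 1064.55 degrees
    mod 360 = 344.55 degrees

344.55 degrees


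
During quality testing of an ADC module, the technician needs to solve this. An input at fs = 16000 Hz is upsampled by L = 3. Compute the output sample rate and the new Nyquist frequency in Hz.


Step 1 — output sample rate after interpolation by L:
fs_out = L * fs_in = 3 * 16000 = 48000 Hz

Step 2 — Nyquist frequency of the output stream:
f_Nyq = fs_out / 2 = 48000 / 2 = 24000.0 Hz

fs_out = 48000 Hz; f_Nyquist = 24000.0 Hz


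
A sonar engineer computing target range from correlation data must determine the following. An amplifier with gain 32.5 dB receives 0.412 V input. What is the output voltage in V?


Output voltage from dB gain:
V_out = V_in * 10^(gain_dB / 20)
      = 0.412 * 10^(32.5 / 20)
      = 0.412 * 42.16965
      = 17.3739 V

17.3739 V


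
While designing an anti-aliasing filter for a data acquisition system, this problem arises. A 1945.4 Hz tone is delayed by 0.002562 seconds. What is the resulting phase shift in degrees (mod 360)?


Phase shift from frequency and time delay:
phi = 360 * f * t_delay
    = 360 * 1945.4 * 0.002562
    = 1794.28 degrees
    mod 360 = 354.28 degrees

354.28 degrees


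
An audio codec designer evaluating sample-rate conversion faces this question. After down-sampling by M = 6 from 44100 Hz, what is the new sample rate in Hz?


Decimation reduces the sample rate:
fs_out = fs_in / M
       = 44100 / 6
       = 7350.0 Hz

7350.0 Hz


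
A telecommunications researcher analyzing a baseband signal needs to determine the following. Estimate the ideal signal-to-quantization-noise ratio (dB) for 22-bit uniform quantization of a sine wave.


Theoretical SNR for a full-scale sinusoid:
SNR = 6.02 * N + 1.76
    = 6.02 * 22 + 1.76
    = 132.44 + 1.76
    = 134.2 dB

134.2 dB


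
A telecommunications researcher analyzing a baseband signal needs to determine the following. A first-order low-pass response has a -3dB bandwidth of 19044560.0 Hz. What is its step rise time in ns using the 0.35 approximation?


Rise time from bandwidth relationship:
tr = 0.35 / BW
   = 0.35 / 19044560.0
   = 1.83779515e-08 s
   = 18.378 ns

18.378 ns


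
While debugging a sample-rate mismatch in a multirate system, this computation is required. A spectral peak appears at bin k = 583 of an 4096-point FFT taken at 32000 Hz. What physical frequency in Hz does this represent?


Frequency of DFT bin k:
f_k = k * fs / N
    = 583 * 32000 / 4096
    = 18656000 / 4096
    = 4554.688 Hz

4554.688 Hz


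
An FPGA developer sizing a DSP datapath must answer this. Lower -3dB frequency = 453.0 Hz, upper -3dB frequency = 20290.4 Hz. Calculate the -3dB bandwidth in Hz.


Bandwidth is the difference of -3dB frequencies:
BW = f_high - f_low
   = 20290.4 - 453.0
   = 19837.4 Hz

19837.4 Hz


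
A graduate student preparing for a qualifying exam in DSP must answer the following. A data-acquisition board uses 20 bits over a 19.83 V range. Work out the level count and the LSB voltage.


Step 1 — number of quantization levels:
L = 2^N = 2^20 = 1048576

Step 2 — LSB step size:
delta = Vfs / L
      = 19.83 / 1048576
      = 1.891e-05 V

Levels = 1048576; step size = 1.891e-05 V


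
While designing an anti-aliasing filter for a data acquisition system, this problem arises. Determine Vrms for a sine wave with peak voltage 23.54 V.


RMS voltage for a sinusoidal waveform:
V_rms = V_peak / sqrt(2)
      = 23.54 / 1.414214
      = 16.645 V

16.645 V


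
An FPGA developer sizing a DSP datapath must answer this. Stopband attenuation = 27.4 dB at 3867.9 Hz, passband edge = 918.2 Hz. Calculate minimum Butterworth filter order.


Butterworth filter order formula:
n = log10(10^(A/10) - 1) / (2 * log10(f_stop/f_pass))
10^(27.4/10) - 1 = 548.5409
f_stop/f_pass = 3867.9 / 918.2 = 4.2125
n = 2.193 -> ceil = 3

3


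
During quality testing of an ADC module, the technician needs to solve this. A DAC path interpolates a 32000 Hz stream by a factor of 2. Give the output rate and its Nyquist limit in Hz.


Step 1 — output sample rate after interpolation by L:
fs_out = L * fs_in = 2 * 32000 = 64000 Hz

Step 2 — Nyquist frequency of the output stream:
f_Nyq = fs_out / 2 = 64000 / 2 = 32000.0 Hz

fs_out = 64000 Hz; f_Nyquist = 32000.0 Hz


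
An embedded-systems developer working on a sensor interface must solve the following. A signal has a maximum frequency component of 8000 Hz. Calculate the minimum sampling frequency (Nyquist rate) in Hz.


The Nyquist rate is twice the maximum frequency component.
fs_min = 2 * fmax
      = 2 * 8000
      = 16000 Hz

16000


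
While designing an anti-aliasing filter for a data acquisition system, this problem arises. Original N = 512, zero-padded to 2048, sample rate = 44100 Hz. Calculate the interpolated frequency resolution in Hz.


Frequency resolution after zero-padding:
N_padded = 512 * 4 = 2048
df = fs / N_padded
   = 44100 / 2048
   = 21.5332 Hz

21.5332 Hz


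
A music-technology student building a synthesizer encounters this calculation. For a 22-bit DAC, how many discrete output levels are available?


Number of quantization levels = 2^N
= 2^22
= 4194304

4194304


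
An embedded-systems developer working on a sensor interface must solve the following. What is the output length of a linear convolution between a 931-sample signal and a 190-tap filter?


Linear convolution output length:
L = N + M - 1
  = 931 + 190 - 1
  = 1120 samples

1120


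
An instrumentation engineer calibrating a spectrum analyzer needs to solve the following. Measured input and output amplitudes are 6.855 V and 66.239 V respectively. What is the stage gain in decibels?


Voltage gain in dB:
G = 20 * log10(Vout / Vin)
  = 20 * log10(66.239 / 6.855)
  = 20 * log10(9.662874)
  = 20 * 0.985106
  = 19.7 dB

19.7 dB


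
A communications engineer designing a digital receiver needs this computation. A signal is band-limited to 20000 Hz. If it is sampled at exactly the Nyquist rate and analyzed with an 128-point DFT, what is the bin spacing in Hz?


Step 1 — Nyquist sampling rate:
fs = 2 * fmax = 2 * 20000 = 40000 Hz

Step 2 — DFT bin spacing:
df = fs / N = 40000 / 128 = 312.5 Hz

312.5 Hz


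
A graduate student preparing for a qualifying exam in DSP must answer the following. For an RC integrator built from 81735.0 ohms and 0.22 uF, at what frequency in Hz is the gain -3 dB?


Cutoff frequency of a first-order RC filter:
fc = 1 / (2 * pi * R * C)
C = 0.22 uF = 2.2e-07 F
fc = 1 / (2 * pi * 81735.0 * 2.2e-07)
   = 1 / 0.11298235323811
   = 8.85094 Hz

8.85094 Hz


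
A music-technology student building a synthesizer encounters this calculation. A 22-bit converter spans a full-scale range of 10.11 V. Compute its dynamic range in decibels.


Dynamic range from full-scale to LSB:
V_min = V_max / 2^bits = 10.11 / 2^22
DR = 20 * log10(V_max / V_min)
   = 20 * log10(2^22)
   = 20 * 22 * log10(2)
   = 132.45 dB

132.45 dB


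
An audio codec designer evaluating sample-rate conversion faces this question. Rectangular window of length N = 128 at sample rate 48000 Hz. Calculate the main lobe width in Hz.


Main lobe width for a rectangular window:
Width = 2 * fs / N
      = 2 * 48000 / 128
      = 96000 / 128
      = 750.0 Hz

750.0 Hz


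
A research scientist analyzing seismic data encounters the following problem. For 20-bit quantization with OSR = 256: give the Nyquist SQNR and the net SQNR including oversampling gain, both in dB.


Step 1 — baseline SQNR at Nyquist:
SQNR_base = 6.02*N + 1.76
          = 6.02*20 + 1.76
          = 122.16 dB

Step 2 — oversampling processing gain:
G = 10*log10(OSR) = 10*log10(256) = 24.08 dB

Step 3 — total:
SQNR_total = 122.16 + 24.08 = 146.24 dB

Base SQNR = 122.16 dB; oversampled SQNR = 146.24 dB


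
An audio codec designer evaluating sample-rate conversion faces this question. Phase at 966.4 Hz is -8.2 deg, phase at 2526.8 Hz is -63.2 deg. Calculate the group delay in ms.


Group delay from phase difference:
tau = -d(phi)/d(omega)
d(phi) = -55.0 deg = -0.959931 rad
d(omega) = 2*pi*(2526.8 - 966.4) = 9804.2824 rad/s
tau = -(-0.959931) / 9804.2824
    = 0.0979 ms

0.0979 ms


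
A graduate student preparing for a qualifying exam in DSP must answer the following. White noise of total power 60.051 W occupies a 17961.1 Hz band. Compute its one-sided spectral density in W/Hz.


Power spectral density:
PSD = P / BW
    = 60.051 / 17961.1
    = 0.00334339 W/Hz

0.00334339 W/Hz


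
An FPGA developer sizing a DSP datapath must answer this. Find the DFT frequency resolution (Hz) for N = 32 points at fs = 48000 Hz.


DFT frequency resolution:
df = fs / N
   = 48000 / 32
   = 1500.0 Hz

1500.0 Hz


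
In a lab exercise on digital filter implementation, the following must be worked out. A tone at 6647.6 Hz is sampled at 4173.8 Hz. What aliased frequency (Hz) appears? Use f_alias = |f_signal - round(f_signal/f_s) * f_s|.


Compute the nearest integer multiple of fs to the signal:
n = round(6647.6 / 4173.8) = 2
f_alias = |6647.6 - 2 * 4173.8|
        = |6647.6 - 8347.6|
        = 1700.0 Hz

1700.0


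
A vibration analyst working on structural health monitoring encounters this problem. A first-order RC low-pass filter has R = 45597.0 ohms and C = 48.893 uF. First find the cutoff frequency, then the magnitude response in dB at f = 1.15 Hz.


Step 1 — cutoff frequency:
fc = 1 / (2*pi*R*C)
C = 48.893 uF = 4.8893e-05 F
fc = 1 / (2*pi*45597.0*4.8893e-05)
   = 0.07139 Hz

Step 2 — magnitude at f = 1.15 Hz:
|H(f)| = 1 / sqrt(1 + (f/fc)^2)
f/fc = 1.15 / 0.07139 = 16.108699
|H| = 1 / sqrt(1 + 259.490183) = 0.061959
|H|_dB = 20*log10(0.061959) = -24.16 dB

fc = 0.07139 Hz; |H(1.15 Hz)| = -24.16 dB


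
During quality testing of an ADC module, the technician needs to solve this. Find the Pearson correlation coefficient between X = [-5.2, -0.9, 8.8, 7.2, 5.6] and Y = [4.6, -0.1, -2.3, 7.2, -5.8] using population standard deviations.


Pearson correlation coefficient (population):
r = cov(X,Y) / (std(X) * std(Y))
Mean X = 3.1, Mean Y = 0.72
Cov(X,Y) = -7.174
Std(X) = 5.299811, Std(Y) = 4.676494
r = -0.2895

-0.2895


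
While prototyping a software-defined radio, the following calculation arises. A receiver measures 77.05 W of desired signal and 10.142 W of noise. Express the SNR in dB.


SNR in decibels:
SNR = 10 * log10(Ps / Pn)
    = 10 * log10(77.05 / 10.142)
    = 10 * log10(7.5971)
    = 10 * 0.8806
    = 8.81 dB

8.81 dB


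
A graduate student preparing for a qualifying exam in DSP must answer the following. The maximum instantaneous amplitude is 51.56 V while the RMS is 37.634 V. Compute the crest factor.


Crest factor is the ratio of peak to RMS:
CF = V_peak / V_rms
   = 51.56 / 37.634
   = 1.37

1.37


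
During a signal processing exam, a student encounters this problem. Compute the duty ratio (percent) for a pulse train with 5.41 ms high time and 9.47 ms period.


Duty cycle as a percentage:
DC = (t_on / T) * 100
   = (5.41 / 9.47) * 100
   = 0.571278 * 100
   = 57.13 %

57.13 %


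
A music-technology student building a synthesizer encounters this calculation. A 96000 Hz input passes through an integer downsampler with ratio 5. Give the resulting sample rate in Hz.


Decimation reduces the sample rate:
fs_out = fs_in / M
       = 96000 / 5
       = 19200.0 Hz

19200.0 Hz


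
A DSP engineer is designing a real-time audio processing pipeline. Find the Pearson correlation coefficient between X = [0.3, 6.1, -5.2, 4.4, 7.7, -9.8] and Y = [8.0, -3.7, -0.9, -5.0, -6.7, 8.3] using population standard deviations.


Pearson correlation coefficient (population):
r = cov(X,Y) / (std(X) * std(Y))
Mean X = 0.5833, Mean Y = 0.0
Cov(X,Y) = -28.403333
Std(X) = 6.284748, Std(Y) = 6.017752
r = -0.751

-0.751


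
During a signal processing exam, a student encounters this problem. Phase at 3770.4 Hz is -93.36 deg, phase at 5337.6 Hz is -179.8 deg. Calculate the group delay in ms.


Group delay from phase difference:
tau = -d(phi)/d(omega)
d(phi) = -86.44 deg = -1.508663 rad
d(omega) = 2*pi*(5337.6 - 3770.4) = 9847.008 rad/s
tau = -(-1.508663) / 9847.008
    = 0.1532 ms

0.1532 ms


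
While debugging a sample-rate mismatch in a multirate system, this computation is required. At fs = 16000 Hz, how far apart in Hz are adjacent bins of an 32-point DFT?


DFT frequency resolution:
df = fs / N
   = 16000 / 32
   = 500.0 Hz

500.0 Hz


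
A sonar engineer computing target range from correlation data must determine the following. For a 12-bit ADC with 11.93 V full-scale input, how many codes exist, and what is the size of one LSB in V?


Step 1 — number of quantization levels:
L = 2^N = 2^12 = 4096

Step 2 — LSB step size:
delta = Vfs / L
      = 11.93 / 4096
      = 0.0029126 V

Levels = 4096; step size = 0.0029126 V


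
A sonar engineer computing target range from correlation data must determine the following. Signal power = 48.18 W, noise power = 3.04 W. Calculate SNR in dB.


SNR in decibels:
SNR = 10 * log10(Ps / Pn)
    = 10 * log10(48.18 / 3.04)
    = 10 * log10(15.8487)
    = 10 * 1.2
    = 12.0 dB

12.0 dB


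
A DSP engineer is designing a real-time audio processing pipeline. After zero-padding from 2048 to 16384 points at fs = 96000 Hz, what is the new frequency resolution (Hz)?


Frequency resolution after zero-padding:
N_padded = 2048 * 8 = 16384
df = fs / N_padded
   = 96000 / 16384
   = 5.8594 Hz

5.8594 Hz


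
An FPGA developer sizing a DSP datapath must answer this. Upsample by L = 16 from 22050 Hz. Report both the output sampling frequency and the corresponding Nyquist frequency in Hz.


Step 1 — output sample rate after interpolation by L:
fs_out = L * fs_in = 16 * 22050 = 352800 Hz

Step 2 — Nyquist frequency of the output stream:
f_Nyq = fs_out / 2 = 352800 / 2 = 176400.0 Hz

fs_out = 352800 Hz; f_Nyquist = 176400.0 Hz


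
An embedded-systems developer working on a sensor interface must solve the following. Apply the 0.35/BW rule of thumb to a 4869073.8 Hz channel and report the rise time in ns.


Rise time from bandwidth relationship:
tr = 0.35 / BW
   = 0.35 / 4869073.8
   = 7.188225407e-08 s
   = 71.8823 ns

71.8823 ns


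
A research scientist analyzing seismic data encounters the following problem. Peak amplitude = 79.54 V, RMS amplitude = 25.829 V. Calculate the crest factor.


Crest factor is the ratio of peak to RMS:
CF = V_peak / V_rms
   = 79.54 / 25.829
   = 3.0795

3.0795


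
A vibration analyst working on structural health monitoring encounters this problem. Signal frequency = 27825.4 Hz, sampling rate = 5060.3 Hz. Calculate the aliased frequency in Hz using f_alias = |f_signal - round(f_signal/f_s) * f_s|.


Compute the nearest integer multiple of fs to the signal:
n = round(27825.4 / 5060.3) = 5
f_alias = |27825.4 - 5 * 5060.3|
        = |27825.4 - 25301.5|
        = 2523.9 Hz

2523.9


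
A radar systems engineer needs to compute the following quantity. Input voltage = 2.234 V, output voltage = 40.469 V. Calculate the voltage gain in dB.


Voltage gain in dB:
G = 20 * log10(Vout / Vin)
  = 20 * log10(40.469 / 2.234)
  = 20 * log10(18.11504)
  = 20 * 1.258039
  = 25.16 dB

25.16 dB


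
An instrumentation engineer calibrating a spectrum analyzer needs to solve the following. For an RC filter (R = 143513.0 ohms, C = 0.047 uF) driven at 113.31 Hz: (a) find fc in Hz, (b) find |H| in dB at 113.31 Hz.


Step 1 — cutoff frequency:
fc = 1 / (2*pi*R*C)
C = 0.047 uF = 4.7e-08 F
fc = 1 / (2*pi*143513.0*4.7e-08)
   = 23.5956 Hz

Step 2 — magnitude at f = 113.31 Hz:
|H(f)| = 1 / sqrt(1 + (f/fc)^2)
f/fc = 113.31 / 23.5956 = 4.802167
|H| = 1 / sqrt(1 + 23.060808) = 0.203866
|H|_dB = 20*log10(0.203866) = -13.81 dB

fc = 23.5956 Hz; |H(113.31 Hz)| = -13.81 dB


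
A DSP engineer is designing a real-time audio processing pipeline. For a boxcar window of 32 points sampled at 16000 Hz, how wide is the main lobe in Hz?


Main lobe width for a rectangular window:
Width = 2 * fs / N
      = 2 * 16000 / 32
      = 32000 / 32
      = 1000.0 Hz

1000.0 Hz


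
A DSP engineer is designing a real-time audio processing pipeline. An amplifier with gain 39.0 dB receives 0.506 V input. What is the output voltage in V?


Output voltage from dB gain:
V_out = V_in * 10^(gain_dB / 20)
      = 0.506 * 10^(39.0 / 20)
      = 0.506 * 89.125094
      = 45.0973 V

45.0973 V


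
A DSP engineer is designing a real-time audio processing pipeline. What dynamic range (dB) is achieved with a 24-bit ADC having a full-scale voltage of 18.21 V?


Dynamic range from full-scale to LSB:
V_min = V_max / 2^bits = 18.21 / 2^24
DR = 20 * log10(V_max / V_min)
   = 20 * log10(2^24)
   = 20 * 24 * log10(2)
   = 144.49 dB

144.49 dB


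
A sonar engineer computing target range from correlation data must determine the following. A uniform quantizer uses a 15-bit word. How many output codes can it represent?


Number of quantization levels = 2^N
= 2^15
= 32768

32768


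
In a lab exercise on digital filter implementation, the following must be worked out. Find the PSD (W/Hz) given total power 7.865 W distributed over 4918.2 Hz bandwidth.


Power spectral density:
PSD = P / BW
    = 7.865 / 4918.2
    = 0.00159916 W/Hz

0.00159916 W/Hz


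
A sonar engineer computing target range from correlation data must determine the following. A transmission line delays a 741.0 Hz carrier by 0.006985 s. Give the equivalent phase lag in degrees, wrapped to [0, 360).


Phase shift from frequency and time delay:
phi = 360 * f * t_delay
    = 360 * 741.0 * 0.006985
    = 1863.32 degrees
    mod 360 = 63.32 degrees

63.32 degrees


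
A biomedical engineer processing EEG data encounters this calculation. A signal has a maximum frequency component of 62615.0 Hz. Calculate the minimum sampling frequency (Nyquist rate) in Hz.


The Nyquist rate is twice the maximum frequency component.
fs_min = 2 * fmax
      = 2 * 62615.0
      = 125230.0 Hz

125230.0


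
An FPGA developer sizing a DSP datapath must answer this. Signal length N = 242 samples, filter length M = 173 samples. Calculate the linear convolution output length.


Linear convolution output length:
L = N + M - 1
  = 242 + 173 - 1
  = 414 samples

414


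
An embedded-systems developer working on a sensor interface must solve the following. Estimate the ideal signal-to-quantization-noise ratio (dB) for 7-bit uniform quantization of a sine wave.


Theoretical SNR for a full-scale sinusoid:
SNR = 6.02 * N + 1.76
    = 6.02 * 7 + 1.76
    = 42.14 + 1.76
    = 43.9 dB

43.9 dB


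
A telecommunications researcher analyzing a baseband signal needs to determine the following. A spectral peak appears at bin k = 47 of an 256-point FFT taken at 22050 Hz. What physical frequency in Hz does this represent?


Frequency of DFT bin k:
f_k = k * fs / N
    = 47 * 22050 / 256
    = 1036350 / 256
    = 4048.242 Hz

4048.242 Hz


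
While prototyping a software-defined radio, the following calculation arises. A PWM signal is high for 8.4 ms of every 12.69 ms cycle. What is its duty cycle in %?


Duty cycle as a percentage:
DC = (t_on / T) * 100
   = (8.4 / 12.69) * 100
   = 0.661939 * 100
   = 66.19 %

66.19 %


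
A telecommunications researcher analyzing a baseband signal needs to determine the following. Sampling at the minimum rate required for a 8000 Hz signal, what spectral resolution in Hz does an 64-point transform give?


Step 1 — Nyquist sampling rate:
fs = 2 * fmax = 2 * 8000 = 16000 Hz

Step 2 — DFT bin spacing:
df = fs / N = 16000 / 64 = 250.0 Hz

250.0 Hz


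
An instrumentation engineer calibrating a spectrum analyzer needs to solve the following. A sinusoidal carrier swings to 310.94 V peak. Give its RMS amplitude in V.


RMS voltage for a sinusoidal waveform:
V_rms = V_peak / sqrt(2)
      = 310.94 / 1.414214
      = 219.868 V

219.868 V


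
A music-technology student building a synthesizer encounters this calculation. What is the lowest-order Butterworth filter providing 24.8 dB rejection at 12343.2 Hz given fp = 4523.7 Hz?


Butterworth filter order formula:
n = log10(10^(A/10) - 1) / (2 * log10(f_stop/f_pass))
10^(24.8/10) - 1 = 300.9952
f_stop/f_pass = 12343.2 / 4523.7 = 2.7286
n = 2.8428 -> ceil = 3

3


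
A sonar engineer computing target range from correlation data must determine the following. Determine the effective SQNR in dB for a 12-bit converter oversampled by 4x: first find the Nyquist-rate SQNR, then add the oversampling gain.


Step 1 — baseline SQNR at Nyquist:
SQNR_base = 6.02*N + 1.76
          = 6.02*12 + 1.76
          = 74.0 dB

Step 2 — oversampling processing gain:
G = 10*log10(OSR) = 10*log10(4) = 6.02 dB

Step 3 — total:
SQNR_total = 74.0 + 6.02 = 80.02 dB

Base SQNR = 74.0 dB; oversampled SQNR = 80.02 dB


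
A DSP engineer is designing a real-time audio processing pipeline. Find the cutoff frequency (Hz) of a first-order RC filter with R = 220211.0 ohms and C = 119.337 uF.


Cutoff frequency of a first-order RC filter:
fc = 1 / (2 * pi * R * C)
C = 119.337 uF = 0.000119337 F
fc = 1 / (2 * pi * 220211.0 * 0.000119337)
   = 1 / 165.11783797897
   = 0.006056 Hz

0.006056 Hz


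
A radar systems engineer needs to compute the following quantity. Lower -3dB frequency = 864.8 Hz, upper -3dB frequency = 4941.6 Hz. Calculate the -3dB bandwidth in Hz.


Bandwidth is the difference of -3dB frequencies:
BW = f_high - f_low
   = 4941.6 - 864.8
   = 4076.8 Hz

4076.8 Hz


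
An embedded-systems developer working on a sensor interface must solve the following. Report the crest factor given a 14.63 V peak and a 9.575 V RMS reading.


Crest factor is the ratio of peak to RMS:
CF = V_peak / V_rms
   = 14.63 / 9.575
   = 1.5279

1.5279


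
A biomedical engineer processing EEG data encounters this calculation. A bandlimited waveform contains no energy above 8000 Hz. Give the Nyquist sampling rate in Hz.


The Nyquist rate is twice the maximum frequency component.
fs_min = 2 * fmax
      = 2 * 8000
      = 16000 Hz

16000


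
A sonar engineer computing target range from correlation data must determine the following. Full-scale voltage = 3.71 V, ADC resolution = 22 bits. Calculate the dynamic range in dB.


Dynamic range from full-scale to LSB:
V_min = V_max / 2^bits = 3.71 / 2^22
DR = 20 * log10(V_max / V_min)
   = 20 * log10(2^22)
   = 20 * 22 * log10(2)
   = 132.45 dB

132.45 dB


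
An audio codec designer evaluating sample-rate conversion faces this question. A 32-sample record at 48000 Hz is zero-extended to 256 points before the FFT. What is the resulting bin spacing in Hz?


Frequency resolution after zero-padding:
N_padded = 32 * 8 = 256
df = fs / N_padded
   = 48000 / 256
   = 187.5 Hz

187.5 Hz


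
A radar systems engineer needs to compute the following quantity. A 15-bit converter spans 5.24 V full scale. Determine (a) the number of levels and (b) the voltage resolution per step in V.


Step 1 — number of quantization levels:
L = 2^N = 2^15 = 32768

Step 2 — LSB step size:
delta = Vfs / L
      = 5.24 / 32768
      = 0.00015991 V

Levels = 32768; step size = 0.00015991 V


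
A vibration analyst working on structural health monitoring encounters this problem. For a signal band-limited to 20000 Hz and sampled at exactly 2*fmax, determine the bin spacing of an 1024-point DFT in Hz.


Step 1 — Nyquist sampling rate:
fs = 2 * fmax = 2 * 20000 = 40000 Hz

Step 2 — DFT bin spacing:
df = fs / N = 40000 / 1024 = 39.0625 Hz

39.0625 Hz


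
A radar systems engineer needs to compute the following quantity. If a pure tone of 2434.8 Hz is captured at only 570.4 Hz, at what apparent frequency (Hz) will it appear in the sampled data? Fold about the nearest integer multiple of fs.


Compute the nearest integer multiple of fs to the signal:
n = round(2434.8 / 570.4) = 4
f_alias = |2434.8 - 4 * 570.4|
        = |2434.8 - 2281.6|
        = 153.2 Hz

153.2


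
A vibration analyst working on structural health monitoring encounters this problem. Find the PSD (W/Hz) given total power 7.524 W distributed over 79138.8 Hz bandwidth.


Power spectral density:
PSD = P / BW
    = 7.524 / 79138.8
    = 9.507e-05 W/Hz

9.507e-05 W/Hz


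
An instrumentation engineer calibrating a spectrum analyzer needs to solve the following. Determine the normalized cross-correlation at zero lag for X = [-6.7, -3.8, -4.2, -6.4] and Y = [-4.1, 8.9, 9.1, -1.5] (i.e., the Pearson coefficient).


Pearson correlation coefficient (population):
r = cov(X,Y) / (std(X) * std(Y))
Mean X = -5.275, Mean Y = 3.1
Cov(X,Y) = 7.61
Std(X) = 1.287197, Std(Y) = 5.971599
r = 0.99

0.99


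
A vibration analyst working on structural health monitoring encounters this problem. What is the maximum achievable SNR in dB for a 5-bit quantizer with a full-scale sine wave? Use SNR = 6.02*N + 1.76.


Theoretical SNR for a full-scale sinusoid:
SNR = 6.02 * N + 1.76
    = 6.02 * 5 + 1.76
    = 30.1 + 1.76
    = 31.86 dB

31.86 dB


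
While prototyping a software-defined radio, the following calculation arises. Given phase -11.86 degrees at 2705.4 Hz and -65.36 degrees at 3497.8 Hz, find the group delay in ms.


Group delay from phase difference:
tau = -d(phi)/d(omega)
d(phi) = -53.5 deg = -0.933751 rad
d(omega) = 2*pi*(3497.8 - 2705.4) = 4978.796 rad/s
tau = -(-0.933751) / 4978.796
    = 0.1875 ms

0.1875 ms


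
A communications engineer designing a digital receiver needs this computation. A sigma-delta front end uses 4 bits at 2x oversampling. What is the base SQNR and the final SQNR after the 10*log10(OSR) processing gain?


Step 1 — baseline SQNR at Nyquist:
SQNR_base = 6.02*N + 1.76
          = 6.02*4 + 1.76
          = 25.84 dB

Step 2 — oversampling processing gain:
G = 10*log10(OSR) = 10*log10(2) = 3.01 dB

Step 3 — total:
SQNR_total = 25.84 + 3.01 = 28.85 dB

Base SQNR = 25.84 dB; oversampled SQNR = 28.85 dB


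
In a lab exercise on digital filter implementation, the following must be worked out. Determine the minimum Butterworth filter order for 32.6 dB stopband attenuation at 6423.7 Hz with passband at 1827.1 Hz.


Butterworth filter order formula:
n = log10(10^(A/10) - 1) / (2 * log10(f_stop/f_pass))
10^(32.6/10) - 1 = 1818.7009
f_stop/f_pass = 6423.7 / 1827.1 = 3.5158
n = 2.985 -> ceil = 3

3


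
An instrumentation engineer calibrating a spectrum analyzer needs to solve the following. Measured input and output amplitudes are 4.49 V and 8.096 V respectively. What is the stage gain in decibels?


Voltage gain in dB:
G = 20 * log10(Vout / Vin)
  = 20 * log10(8.096 / 4.49)
  = 20 * log10(1.803118)
  = 20 * 0.256024
  = 5.12 dB

5.12 dB


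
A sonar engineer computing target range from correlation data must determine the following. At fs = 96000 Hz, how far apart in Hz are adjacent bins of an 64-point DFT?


DFT frequency resolution:
df = fs / N
   = 96000 / 64
   = 1500.0 Hz

1500.0 Hz


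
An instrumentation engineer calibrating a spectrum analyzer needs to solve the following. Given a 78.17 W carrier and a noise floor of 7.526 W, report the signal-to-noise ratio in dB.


SNR in decibels:
SNR = 10 * log10(Ps / Pn)
    = 10 * log10(78.17 / 7.526)
    = 10 * log10(10.3867)
    = 10 * 1.0165
    = 10.16 dB

10.16 dB


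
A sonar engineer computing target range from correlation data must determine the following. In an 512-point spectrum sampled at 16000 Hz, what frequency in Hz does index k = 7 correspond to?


Frequency of DFT bin k:
f_k = k * fs / N
    = 7 * 16000 / 512
    = 112000 / 512
    = 218.75 Hz

218.75 Hz


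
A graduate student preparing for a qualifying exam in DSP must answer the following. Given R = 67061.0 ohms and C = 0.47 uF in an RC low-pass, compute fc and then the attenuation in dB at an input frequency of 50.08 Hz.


Step 1 — cutoff frequency:
fc = 1 / (2*pi*R*C)
C = 0.47 uF = 4.7e-07 F
fc = 1 / (2*pi*67061.0*4.7e-07)
   = 5.04955 Hz

Step 2 — magnitude at f = 50.08 Hz:
|H(f)| = 1 / sqrt(1 + (f/fc)^2)
f/fc = 50.08 / 5.04955 = 9.917715
|H| = 1 / sqrt(1 + 98.361071) = 0.100321
|H|_dB = 20*log10(0.100321) = -19.97 dB

fc = 5.04955 Hz; |H(50.08 Hz)| = -19.97 dB


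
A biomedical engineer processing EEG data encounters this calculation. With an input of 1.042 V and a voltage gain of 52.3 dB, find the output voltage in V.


Output voltage from dB gain:
V_out = V_in * 10^(gain_dB / 20)
      = 1.042 * 10^(52.3 / 20)
      = 1.042 * 412.097519
      = 429.4056 V

429.4056 V


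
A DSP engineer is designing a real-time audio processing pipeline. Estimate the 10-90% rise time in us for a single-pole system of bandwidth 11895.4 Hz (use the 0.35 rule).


Rise time from bandwidth relationship:
tr = 0.35 / BW
   = 0.35 / 11895.4
   = 2.942313836e-05 s
   = 29.4231 us

29.4231 us


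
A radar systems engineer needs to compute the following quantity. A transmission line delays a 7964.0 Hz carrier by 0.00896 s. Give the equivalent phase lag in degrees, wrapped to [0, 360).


Phase shift from frequency and time delay:
phi = 360 * f * t_delay
    = 360 * 7964.0 * 0.00896
    = 25688.68 degrees
    mod 360 = 128.68 degrees

128.68 degrees


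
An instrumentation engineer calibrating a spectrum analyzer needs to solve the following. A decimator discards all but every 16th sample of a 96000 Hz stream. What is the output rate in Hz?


Decimation reduces the sample rate:
fs_out = fs_in / M
       = 96000 / 16
       = 6000.0 Hz

6000.0 Hz


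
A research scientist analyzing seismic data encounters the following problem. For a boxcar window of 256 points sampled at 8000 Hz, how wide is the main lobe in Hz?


Main lobe width for a rectangular window:
Width = 2 * fs / N
      = 2 * 8000 / 256
      = 16000 / 256
      = 62.5 Hz

62.5 Hz


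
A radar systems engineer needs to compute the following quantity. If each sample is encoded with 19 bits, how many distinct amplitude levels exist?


Number of quantization levels = 2^N
= 2^19
= 524288

524288


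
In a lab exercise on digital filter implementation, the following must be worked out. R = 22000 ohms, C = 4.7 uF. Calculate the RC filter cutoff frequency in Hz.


Cutoff frequency of a first-order RC filter:
fc = 1 / (2 * pi * R * C)
C = 4.7 uF = 4.7e-06 F
fc = 1 / (2 * pi * 22000 * 4.7e-06)
   = 1 / 0.64968136076237
   = 1.539216 Hz

1.539216 Hz


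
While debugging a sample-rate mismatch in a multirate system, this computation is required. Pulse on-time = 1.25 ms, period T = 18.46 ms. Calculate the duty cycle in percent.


Duty cycle as a percentage:
DC = (t_on / T) * 100
   = (1.25 / 18.46) * 100
   = 0.067714 * 100
   = 6.77 %

6.77 %


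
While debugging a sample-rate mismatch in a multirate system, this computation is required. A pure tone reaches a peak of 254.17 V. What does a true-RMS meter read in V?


RMS voltage for a sinusoidal waveform:
V_rms = V_peak / sqrt(2)
      = 254.17 / 1.414214
      = 179.725 V

179.725 V


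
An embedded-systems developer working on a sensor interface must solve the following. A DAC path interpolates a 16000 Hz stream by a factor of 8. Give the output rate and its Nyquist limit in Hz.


Step 1 — output sample rate after interpolation by L:
fs_out = L * fs_in = 8 * 16000 = 128000 Hz

Step 2 — Nyquist frequency of the output stream:
f_Nyq = fs_out / 2 = 128000 / 2 = 64000.0 Hz

fs_out = 128000 Hz; f_Nyquist = 64000.0 Hz


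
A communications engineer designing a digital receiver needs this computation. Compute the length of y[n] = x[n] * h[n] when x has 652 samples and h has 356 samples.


Linear convolution output length:
L = N + M - 1
  = 652 + 356 - 1
  = 1007 samples

1007


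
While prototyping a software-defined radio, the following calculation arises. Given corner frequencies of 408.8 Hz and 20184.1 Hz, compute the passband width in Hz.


Bandwidth is the difference of -3dB frequencies:
BW = f_high - f_low
   = 20184.1 - 408.8
   = 19775.3 Hz

19775.3 Hz


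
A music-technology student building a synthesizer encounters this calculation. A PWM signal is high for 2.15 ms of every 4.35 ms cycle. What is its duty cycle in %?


Duty cycle as a percentage:
DC = (t_on / T) * 100
   = (2.15 / 4.35) * 100
   = 0.494253 * 100
   = 49.43 %

49.43 %


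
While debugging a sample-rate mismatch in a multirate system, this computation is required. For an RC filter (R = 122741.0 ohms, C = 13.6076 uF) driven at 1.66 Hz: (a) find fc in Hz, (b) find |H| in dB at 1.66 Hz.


Step 1 — cutoff frequency:
fc = 1 / (2*pi*R*C)
C = 13.6076 uF = 1.36076e-05 F
fc = 1 / (2*pi*122741.0*1.36076e-05)
   = 0.0952904 Hz

Step 2 — magnitude at f = 1.66 Hz:
|H(f)| = 1 / sqrt(1 + (f/fc)^2)
f/fc = 1.66 / 0.0952904 = 17.420433
|H| = 1 / sqrt(1 + 303.471486) = 0.0573095
|H|_dB = 20*log10(0.0573095) = -24.84 dB

fc = 0.0952904 Hz; |H(1.66 Hz)| = -24.84 dB


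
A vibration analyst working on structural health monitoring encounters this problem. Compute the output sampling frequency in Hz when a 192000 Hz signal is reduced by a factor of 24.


Decimation reduces the sample rate:
fs_out = fs_in / M
       = 192000 / 24
       = 8000.0 Hz

8000.0 Hz


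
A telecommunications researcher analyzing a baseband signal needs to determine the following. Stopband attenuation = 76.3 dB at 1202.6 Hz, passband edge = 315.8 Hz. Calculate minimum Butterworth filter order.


Butterworth filter order formula:
n = log10(10^(A/10) - 1) / (2 * log10(f_stop/f_pass))
10^(76.3/10) - 1 = 42657950.8802
f_stop/f_pass = 1202.6 / 315.8 = 3.8081
n = 6.5696 -> ceil = 7

7


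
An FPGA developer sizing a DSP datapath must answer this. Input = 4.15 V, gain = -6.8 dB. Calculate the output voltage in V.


Output voltage from dB gain:
V_out = V_in * 10^(gain_dB / 20)
      = 4.15 * 10^(-6.8 / 20)
      = 4.15 * 0.457088
      = 1.8969 V

1.8969 V


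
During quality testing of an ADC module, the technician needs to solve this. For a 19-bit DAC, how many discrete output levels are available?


Number of quantization levels = 2^N
= 2^19
= 524288

524288


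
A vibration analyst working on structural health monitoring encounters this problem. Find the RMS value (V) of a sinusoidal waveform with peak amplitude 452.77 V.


RMS voltage for a sinusoidal waveform:
V_rms = V_peak / sqrt(2)
      = 452.77 / 1.414214
      = 320.157 V

320.157 V
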